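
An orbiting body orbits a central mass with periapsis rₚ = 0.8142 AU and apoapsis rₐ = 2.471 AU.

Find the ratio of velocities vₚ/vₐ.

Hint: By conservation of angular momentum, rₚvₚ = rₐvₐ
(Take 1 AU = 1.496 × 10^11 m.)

Convert to SI: rₚ = 0.8142 AU = 1.21804e+11 m; rₐ = 2.471 AU = 3.69662e+11 m.
Conservation of angular momentum gives rₚvₚ = rₐvₐ, so vₚ/vₐ = rₐ/rₚ.
vₚ/vₐ = 3.69662e+11 / 1.21804e+11 ≈ 3.035.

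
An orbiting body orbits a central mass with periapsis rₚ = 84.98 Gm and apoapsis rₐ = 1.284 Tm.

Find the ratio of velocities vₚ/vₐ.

Convert to SI: rₚ = 84.98 Gm = 8.498e+10 m; rₐ = 1.284 Tm = 1.284e+12 m.
Conservation of angular momentum gives rₚvₚ = rₐvₐ, so vₚ/vₐ = rₐ/rₚ.
vₚ/vₐ = 1.284e+12 / 8.498e+10 ≈ 15.11.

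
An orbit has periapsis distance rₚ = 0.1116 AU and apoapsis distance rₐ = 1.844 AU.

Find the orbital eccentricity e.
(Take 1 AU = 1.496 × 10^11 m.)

Convert to SI: rₚ = 0.1116 AU = 1.66954e+10 m; rₐ = 1.844 AU = 2.75862e+11 m.
e = (rₐ − rₚ) / (rₐ + rₚ).
e = (2.75862e+11 − 1.66954e+10) / (2.75862e+11 + 1.66954e+10) = 2.59167e+11 / 2.92558e+11 ≈ 0.8859.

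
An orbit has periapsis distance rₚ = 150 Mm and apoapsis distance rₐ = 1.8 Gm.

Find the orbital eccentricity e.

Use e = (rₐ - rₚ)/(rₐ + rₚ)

Convert to SI: rₚ = 150 Mm = 1.5e+08 m; rₐ = 1.8 Gm = 1.8e+09 m.
e = (rₐ − rₚ) / (rₐ + rₚ).
e = (1.8e+09 − 1.5e+08) / (1.8e+09 + 1.5e+08) = 1.65e+09 / 1.95e+09 ≈ 0.8462.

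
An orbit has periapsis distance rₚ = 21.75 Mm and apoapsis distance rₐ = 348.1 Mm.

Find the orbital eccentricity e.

Convert to SI: rₚ = 21.75 Mm = 2.175e+07 m; rₐ = 348.1 Mm = 3.481e+08 m.
e = (rₐ − rₚ) / (rₐ + rₚ).
e = (3.481e+08 − 2.175e+07) / (3.481e+08 + 2.175e+07) = 3.2635e+08 / 3.6985e+08 ≈ 0.8824.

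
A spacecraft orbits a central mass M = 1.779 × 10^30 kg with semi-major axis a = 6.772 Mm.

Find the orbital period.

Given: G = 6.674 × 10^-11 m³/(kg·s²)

Convert to SI: a = 6.772 Mm = 6.772e+06 m.
GM = G · M = 6.674e-11 · 1.779e+30 = 1.1873e+20 m³/s².
Kepler's third law: T = 2π √(a³ / GM).
Substituting a = 6.772e+06 m and GM = 1.1873e+20 m³/s²:
T = 2π √((6.772e+06)³ / 1.1873e+20) s
T ≈ 10.16 s = 10.16 seconds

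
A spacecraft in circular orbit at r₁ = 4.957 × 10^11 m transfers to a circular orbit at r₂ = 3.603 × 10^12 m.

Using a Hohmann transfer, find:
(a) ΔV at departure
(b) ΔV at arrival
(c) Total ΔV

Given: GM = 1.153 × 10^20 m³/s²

Transfer semi-major axis: a_t = (r₁ + r₂)/2 = (4.957e+11 + 3.603e+12)/2 = 2.04935e+12 m.
Circular speeds: v₁ = √(GM/r₁) = 15251.2 m/s, v₂ = √(GM/r₂) = 5656.95 m/s.
Transfer speeds (vis-viva v² = GM(2/r − 1/a_t)): v₁ᵗ = 20222.2 m/s, v₂ᵗ = 2782.17 m/s.
(a) ΔV₁ = |v₁ᵗ − v₁| ≈ 4971 m/s = 4.971 km/s.
(b) ΔV₂ = |v₂ − v₂ᵗ| ≈ 2875 m/s = 2.875 km/s.
(c) ΔV_total = ΔV₁ + ΔV₂ ≈ 7846 m/s = 7.846 km/s.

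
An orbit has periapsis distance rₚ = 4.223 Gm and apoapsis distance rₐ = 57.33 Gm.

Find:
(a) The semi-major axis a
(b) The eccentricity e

Convert to SI: rₚ = 4.223 Gm = 4.223e+09 m; rₐ = 57.33 Gm = 5.733e+10 m.
(a) a = (rₚ + rₐ) / 2 = (4.223e+09 + 5.733e+10) / 2 ≈ 3.078e+10 m = 30.78 Gm.
(b) e = (rₐ − rₚ) / (rₐ + rₚ) = (5.733e+10 − 4.223e+09) / (5.733e+10 + 4.223e+09) ≈ 0.8628.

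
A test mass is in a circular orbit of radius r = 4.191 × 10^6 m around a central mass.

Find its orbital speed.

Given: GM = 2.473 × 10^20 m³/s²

For a circular orbit, gravity supplies the centripetal force, so v = √(GM / r).
v = √(2.473e+20 / 4.191e+06) m/s ≈ 7.682e+06 m/s = 7682 km/s.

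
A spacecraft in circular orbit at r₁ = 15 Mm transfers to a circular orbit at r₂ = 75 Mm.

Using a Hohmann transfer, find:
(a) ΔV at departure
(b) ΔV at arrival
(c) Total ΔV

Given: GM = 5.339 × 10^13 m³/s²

Convert to SI: r₁ = 15 Mm = 1.5e+07 m; r₂ = 75 Mm = 7.5e+07 m.
Transfer semi-major axis: a_t = (r₁ + r₂)/2 = (1.5e+07 + 7.5e+07)/2 = 4.5e+07 m.
Circular speeds: v₁ = √(GM/r₁) = 1886.62 m/s, v₂ = √(GM/r₂) = 843.722 m/s.
Transfer speeds (vis-viva v² = GM(2/r − 1/a_t)): v₁ᵗ = 2435.62 m/s, v₂ᵗ = 487.123 m/s.
(a) ΔV₁ = |v₁ᵗ − v₁| ≈ 549 m/s = 549 m/s.
(b) ΔV₂ = |v₂ − v₂ᵗ| ≈ 356.6 m/s = 356.6 m/s.
(c) ΔV_total = ΔV₁ + ΔV₂ ≈ 905.6 m/s = 905.6 m/s.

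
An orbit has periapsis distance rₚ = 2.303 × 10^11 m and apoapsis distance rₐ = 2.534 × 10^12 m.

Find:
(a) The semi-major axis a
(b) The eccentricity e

(a) a = (rₚ + rₐ) / 2 = (2.303e+11 + 2.534e+12) / 2 ≈ 1.382e+12 m = 1.382 × 10^12 m.
(b) e = (rₐ − rₚ) / (rₐ + rₚ) = (2.534e+12 − 2.303e+11) / (2.534e+12 + 2.303e+11) ≈ 0.8334.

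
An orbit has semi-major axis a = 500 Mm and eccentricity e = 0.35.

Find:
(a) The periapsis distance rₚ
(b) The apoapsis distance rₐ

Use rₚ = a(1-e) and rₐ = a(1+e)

Convert to SI: a = 500 Mm = 5e+08 m.
(a) rₚ = a(1 − e) = 5e+08 · (1 − 0.35) = 5e+08 · 0.65 ≈ 3.25e+08 m = 325 Mm.
(b) rₐ = a(1 + e) = 5e+08 · (1 + 0.35) = 5e+08 · 1.35 ≈ 6.75e+08 m = 675 Mm.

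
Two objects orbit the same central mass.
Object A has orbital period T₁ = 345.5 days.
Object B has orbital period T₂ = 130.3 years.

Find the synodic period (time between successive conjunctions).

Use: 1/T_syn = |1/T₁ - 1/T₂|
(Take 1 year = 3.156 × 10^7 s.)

Convert to SI: T₁ = 345.5 days = 2.98512e+07 s; T₂ = 130.3 years = 4.11227e+09 s.
T_syn = |T₁ · T₂ / (T₁ − T₂)|.
T_syn = |2.98512e+07 · 4.11227e+09 / (2.98512e+07 − 4.11227e+09)| s ≈ 3.007e+07 s = 348 days.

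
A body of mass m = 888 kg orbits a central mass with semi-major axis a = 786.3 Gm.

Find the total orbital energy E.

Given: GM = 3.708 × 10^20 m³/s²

Convert to SI: a = 786.3 Gm = 7.863e+11 m.
E = −GMm / (2a).
E = −3.708e+20 · 888 / (2 · 7.863e+11) J ≈ -2.094e+11 J = -209.4 GJ.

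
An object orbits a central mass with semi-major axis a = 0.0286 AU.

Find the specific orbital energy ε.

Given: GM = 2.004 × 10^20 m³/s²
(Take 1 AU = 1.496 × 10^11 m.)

Convert to SI: a = 0.0286 AU = 4.27856e+09 m.
ε = −GM / (2a).
ε = −2.004e+20 / (2 · 4.27856e+09) J/kg ≈ -2.342e+10 J/kg = -23.42 GJ/kg.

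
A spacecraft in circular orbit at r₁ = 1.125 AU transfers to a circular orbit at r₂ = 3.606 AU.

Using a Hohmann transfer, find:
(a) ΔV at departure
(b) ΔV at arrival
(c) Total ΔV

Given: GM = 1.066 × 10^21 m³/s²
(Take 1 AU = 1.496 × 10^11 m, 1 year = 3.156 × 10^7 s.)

Convert to SI: r₁ = 1.125 AU = 1.683e+11 m; r₂ = 3.606 AU = 5.39458e+11 m.
Transfer semi-major axis: a_t = (r₁ + r₂)/2 = (1.683e+11 + 5.39458e+11)/2 = 3.53879e+11 m.
Circular speeds: v₁ = √(GM/r₁) = 79586 m/s, v₂ = √(GM/r₂) = 44452.9 m/s.
Transfer speeds (vis-viva v² = GM(2/r − 1/a_t)): v₁ᵗ = 98262.5 m/s, v₂ᵗ = 30655.9 m/s.
(a) ΔV₁ = |v₁ᵗ − v₁| ≈ 1.868e+04 m/s = 3.94 AU/year.
(b) ΔV₂ = |v₂ − v₂ᵗ| ≈ 1.38e+04 m/s = 2.911 AU/year.
(c) ΔV_total = ΔV₁ + ΔV₂ ≈ 3.247e+04 m/s = 6.851 AU/year.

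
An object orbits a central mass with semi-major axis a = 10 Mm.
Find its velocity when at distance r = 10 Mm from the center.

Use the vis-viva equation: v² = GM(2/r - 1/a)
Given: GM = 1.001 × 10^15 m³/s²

Convert to SI: a = 10 Mm = 1e+07 m; r = 10 Mm = 1e+07 m.
Vis-viva: v = √(GM · (2/r − 1/a)).
2/r − 1/a = 2/1e+07 − 1/1e+07 = 1e-07 m⁻¹.
v = √(1.001e+15 · 1e-07) m/s ≈ 1e+04 m/s = 10 km/s.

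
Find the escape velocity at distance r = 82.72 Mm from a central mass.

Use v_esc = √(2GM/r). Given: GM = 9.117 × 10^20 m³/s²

Convert to SI: r = 82.72 Mm = 8.272e+07 m.
Escape velocity comes from setting total energy to zero: ½v² − GM/r = 0 ⇒ v_esc = √(2GM / r).
v_esc = √(2 · 9.117e+20 / 8.272e+07) m/s ≈ 4.695e+06 m/s = 4695 km/s.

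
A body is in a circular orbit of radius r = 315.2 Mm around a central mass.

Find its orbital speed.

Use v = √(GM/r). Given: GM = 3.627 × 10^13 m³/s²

Convert to SI: r = 315.2 Mm = 3.152e+08 m.
For a circular orbit, gravity supplies the centripetal force, so v = √(GM / r).
v = √(3.627e+13 / 3.152e+08) m/s ≈ 339.2 m/s = 339.2 m/s.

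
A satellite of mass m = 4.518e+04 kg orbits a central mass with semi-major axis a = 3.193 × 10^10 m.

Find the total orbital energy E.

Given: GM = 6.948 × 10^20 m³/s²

E = −GMm / (2a).
E = −6.948e+20 · 4.518e+04 / (2 · 3.193e+10) J ≈ -4.916e+14 J = -491.6 TJ.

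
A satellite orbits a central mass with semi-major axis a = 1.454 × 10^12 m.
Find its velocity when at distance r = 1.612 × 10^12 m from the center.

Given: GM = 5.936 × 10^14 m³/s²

Vis-viva: v = √(GM · (2/r − 1/a)).
2/r − 1/a = 2/1.612e+12 − 1/1.454e+12 = 5.52937e-13 m⁻¹.
v = √(5.936e+14 · 5.52937e-13) m/s ≈ 18.12 m/s = 18.12 m/s.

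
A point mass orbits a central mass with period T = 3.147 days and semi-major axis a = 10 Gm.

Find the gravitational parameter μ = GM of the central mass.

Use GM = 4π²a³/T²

Convert to SI: T = 3.147 days = 271901 s; a = 10 Gm = 1e+10 m.
GM = 4π² · a³ / T².
GM = 4π² · (1e+10)³ / (271901)² m³/s² ≈ 5.34e+20 m³/s² = 5.34 × 10^20 m³/s².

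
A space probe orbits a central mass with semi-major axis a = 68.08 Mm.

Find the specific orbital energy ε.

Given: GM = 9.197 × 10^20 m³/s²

Convert to SI: a = 68.08 Mm = 6.808e+07 m.
ε = −GM / (2a).
ε = −9.197e+20 / (2 · 6.808e+07) J/kg ≈ -6.755e+12 J/kg = -6755 GJ/kg.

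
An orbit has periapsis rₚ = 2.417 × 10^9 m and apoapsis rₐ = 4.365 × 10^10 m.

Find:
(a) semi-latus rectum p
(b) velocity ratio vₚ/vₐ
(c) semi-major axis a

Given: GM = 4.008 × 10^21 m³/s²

(a) From a = (rₚ + rₐ)/2 = 2.30335e+10 m and e = (rₐ − rₚ)/(rₐ + rₚ) = 0.895066, p = a(1 − e²) = 2.30335e+10 · (1 − (0.895066)²) ≈ 4.58e+09 m
(b) Conservation of angular momentum (rₚvₚ = rₐvₐ) gives vₚ/vₐ = rₐ/rₚ = 4.365e+10/2.417e+09 ≈ 18.06
(c) a = (rₚ + rₐ)/2 = (2.417e+09 + 4.365e+10)/2 ≈ 2.303e+10 m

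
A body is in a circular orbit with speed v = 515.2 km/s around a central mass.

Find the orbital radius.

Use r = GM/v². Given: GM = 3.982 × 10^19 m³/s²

Convert to SI: v = 515.2 km/s = 515200 m/s.
For a circular orbit, v² = GM / r, so r = GM / v².
r = 3.982e+19 / (515200)² m ≈ 1.5e+08 m = 150 Mm.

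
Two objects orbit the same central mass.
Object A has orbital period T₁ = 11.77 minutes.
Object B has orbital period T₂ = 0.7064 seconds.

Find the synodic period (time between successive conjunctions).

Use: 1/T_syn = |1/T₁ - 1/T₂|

Convert to SI: T₁ = 11.77 minutes = 706.2 s.
T_syn = |T₁ · T₂ / (T₁ − T₂)|.
T_syn = |706.2 · 0.7064 / (706.2 − 0.7064)| s ≈ 0.7071 s = 0.7071 seconds.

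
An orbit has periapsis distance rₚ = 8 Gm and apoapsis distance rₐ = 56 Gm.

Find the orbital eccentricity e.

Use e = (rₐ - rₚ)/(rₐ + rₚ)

Convert to SI: rₚ = 8 Gm = 8e+09 m; rₐ = 56 Gm = 5.6e+10 m.
e = (rₐ − rₚ) / (rₐ + rₚ).
e = (5.6e+10 − 8e+09) / (5.6e+10 + 8e+09) = 4.8e+10 / 6.4e+10 ≈ 0.75.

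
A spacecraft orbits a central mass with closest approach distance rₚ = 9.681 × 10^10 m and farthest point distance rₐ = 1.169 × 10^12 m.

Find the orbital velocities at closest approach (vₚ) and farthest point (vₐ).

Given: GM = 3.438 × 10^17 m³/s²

Use the vis-viva equation v² = GM(2/r − 1/a) with a = (rₚ + rₐ)/2 = (9.681e+10 + 1.169e+12)/2 = 6.32905e+11 m.
vₚ = √(GM · (2/rₚ − 1/a)) = √(3.438e+17 · (2/9.681e+10 − 1/6.32905e+11)) m/s ≈ 2561 m/s = 2.561 km/s.
vₐ = √(GM · (2/rₐ − 1/a)) = √(3.438e+17 · (2/1.169e+12 − 1/6.32905e+11)) m/s ≈ 212.1 m/s = 212.1 m/s.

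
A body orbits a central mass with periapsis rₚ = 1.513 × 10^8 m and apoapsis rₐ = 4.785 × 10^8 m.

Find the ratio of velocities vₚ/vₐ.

Conservation of angular momentum gives rₚvₚ = rₐvₐ, so vₚ/vₐ = rₐ/rₚ.
vₚ/vₐ = 4.785e+08 / 1.513e+08 ≈ 3.163.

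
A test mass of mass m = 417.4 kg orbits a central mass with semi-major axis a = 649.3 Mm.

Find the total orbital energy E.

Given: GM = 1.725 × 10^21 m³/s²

Convert to SI: a = 649.3 Mm = 6.493e+08 m.
E = −GMm / (2a).
E = −1.725e+21 · 417.4 / (2 · 6.493e+08) J ≈ -5.545e+14 J = -554.5 TJ.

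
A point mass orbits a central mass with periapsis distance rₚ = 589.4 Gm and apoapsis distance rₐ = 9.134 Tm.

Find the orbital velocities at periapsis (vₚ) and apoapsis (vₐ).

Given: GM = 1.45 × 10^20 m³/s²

Convert to SI: rₚ = 589.4 Gm = 5.894e+11 m; rₐ = 9.134 Tm = 9.134e+12 m.
Use the vis-viva equation v² = GM(2/r − 1/a) with a = (rₚ + rₐ)/2 = (5.894e+11 + 9.134e+12)/2 = 4.8617e+12 m.
vₚ = √(GM · (2/rₚ − 1/a)) = √(1.45e+20 · (2/5.894e+11 − 1/4.8617e+12)) m/s ≈ 2.15e+04 m/s = 21.5 km/s.
vₐ = √(GM · (2/rₐ − 1/a)) = √(1.45e+20 · (2/9.134e+12 − 1/4.8617e+12)) m/s ≈ 1387 m/s = 1.387 km/s.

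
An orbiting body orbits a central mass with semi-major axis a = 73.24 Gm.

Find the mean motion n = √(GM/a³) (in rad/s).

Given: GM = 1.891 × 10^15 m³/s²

Convert to SI: a = 73.24 Gm = 7.324e+10 m.
n = √(GM / a³).
n = √(1.891e+15 / (7.324e+10)³) rad/s ≈ 2.194e-09 rad/s.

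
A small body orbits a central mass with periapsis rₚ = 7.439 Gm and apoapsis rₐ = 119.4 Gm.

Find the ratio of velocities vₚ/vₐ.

Convert to SI: rₚ = 7.439 Gm = 7.439e+09 m; rₐ = 119.4 Gm = 1.194e+11 m.
Conservation of angular momentum gives rₚvₚ = rₐvₐ, so vₚ/vₐ = rₐ/rₚ.
vₚ/vₐ = 1.194e+11 / 7.439e+09 ≈ 16.05.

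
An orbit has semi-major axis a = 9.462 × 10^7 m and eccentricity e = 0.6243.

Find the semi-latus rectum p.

p = a (1 − e²).
p = 9.462e+07 · (1 − (0.6243)²) = 9.462e+07 · 0.61025 ≈ 5.774e+07 m = 5.774 × 10^7 m.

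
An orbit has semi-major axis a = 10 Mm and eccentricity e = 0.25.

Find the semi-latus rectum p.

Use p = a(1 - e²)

Convert to SI: a = 10 Mm = 1e+07 m.
p = a (1 − e²).
p = 1e+07 · (1 − (0.25)²) = 1e+07 · 0.9375 ≈ 9.375e+06 m = 9.375 Mm.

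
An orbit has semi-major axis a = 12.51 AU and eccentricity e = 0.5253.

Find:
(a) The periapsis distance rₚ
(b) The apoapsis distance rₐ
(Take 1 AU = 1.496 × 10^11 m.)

Convert to SI: a = 12.51 AU = 1.8715e+12 m.
(a) rₚ = a(1 − e) = 1.8715e+12 · (1 − 0.5253) = 1.8715e+12 · 0.4747 ≈ 8.884e+11 m = 5.938 AU.
(b) rₐ = a(1 + e) = 1.8715e+12 · (1 + 0.5253) = 1.8715e+12 · 1.5253 ≈ 2.855e+12 m = 19.08 AU.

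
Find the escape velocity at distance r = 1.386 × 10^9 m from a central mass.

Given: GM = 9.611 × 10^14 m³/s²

Escape velocity comes from setting total energy to zero: ½v² − GM/r = 0 ⇒ v_esc = √(2GM / r).
v_esc = √(2 · 9.611e+14 / 1.386e+09) m/s ≈ 1178 m/s = 1.178 km/s.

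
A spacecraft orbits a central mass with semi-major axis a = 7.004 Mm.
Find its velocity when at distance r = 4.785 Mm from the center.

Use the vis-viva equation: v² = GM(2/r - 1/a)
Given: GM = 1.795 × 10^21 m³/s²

Convert to SI: a = 7.004 Mm = 7.004e+06 m; r = 4.785 Mm = 4.785e+06 m.
Vis-viva: v = √(GM · (2/r − 1/a)).
2/r − 1/a = 2/4.785e+06 − 1/7.004e+06 = 2.75197e-07 m⁻¹.
v = √(1.795e+21 · 2.75197e-07) m/s ≈ 2.223e+07 m/s = 2.223e+04 km/s.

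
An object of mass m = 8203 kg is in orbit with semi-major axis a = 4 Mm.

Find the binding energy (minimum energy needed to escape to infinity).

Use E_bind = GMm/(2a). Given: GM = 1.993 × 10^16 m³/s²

Convert to SI: a = 4 Mm = 4e+06 m.
Total orbital energy is E = −GMm/(2a); binding energy is E_bind = −E = GMm/(2a).
E_bind = 1.993e+16 · 8203 / (2 · 4e+06) J ≈ 2.044e+13 J = 20.44 TJ.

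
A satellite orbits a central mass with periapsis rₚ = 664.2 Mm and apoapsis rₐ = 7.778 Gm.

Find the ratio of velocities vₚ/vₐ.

Convert to SI: rₚ = 664.2 Mm = 6.642e+08 m; rₐ = 7.778 Gm = 7.778e+09 m.
Conservation of angular momentum gives rₚvₚ = rₐvₐ, so vₚ/vₐ = rₐ/rₚ.
vₚ/vₐ = 7.778e+09 / 6.642e+08 ≈ 11.71.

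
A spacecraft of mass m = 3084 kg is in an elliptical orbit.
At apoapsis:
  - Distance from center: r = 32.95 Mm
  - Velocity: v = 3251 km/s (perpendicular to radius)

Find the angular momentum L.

Convert to SI: r = 32.95 Mm = 3.295e+07 m; v = 3251 km/s = 3.251e+06 m/s.
Since v is perpendicular to r, L = m · v · r.
L = 3084 · 3.251e+06 · 3.295e+07 kg·m²/s ≈ 3.304e+17 kg·m²/s.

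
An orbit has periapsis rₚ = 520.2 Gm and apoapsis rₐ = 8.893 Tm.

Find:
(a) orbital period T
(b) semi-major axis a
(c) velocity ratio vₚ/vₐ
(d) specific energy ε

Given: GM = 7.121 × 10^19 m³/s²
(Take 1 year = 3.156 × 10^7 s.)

Convert to SI: rₚ = 520.2 Gm = 5.202e+11 m; rₐ = 8.893 Tm = 8.893e+12 m.
(a) With a = (rₚ + rₐ)/2 = 4.7066e+12 m, T = 2π √(a³/GM) = 2π √((4.7066e+12)³/7.121e+19) s ≈ 7.603e+09 s
(b) a = (rₚ + rₐ)/2 = (5.202e+11 + 8.893e+12)/2 ≈ 4.707e+12 m
(c) Conservation of angular momentum (rₚvₚ = rₐvₐ) gives vₚ/vₐ = rₐ/rₚ = 8.893e+12/5.202e+11 ≈ 17.1
(d) With a = (rₚ + rₐ)/2 = 4.7066e+12 m, ε = −GM/(2a) = −7.121e+19/(2 · 4.7066e+12) J/kg ≈ -7.565e+06 J/kg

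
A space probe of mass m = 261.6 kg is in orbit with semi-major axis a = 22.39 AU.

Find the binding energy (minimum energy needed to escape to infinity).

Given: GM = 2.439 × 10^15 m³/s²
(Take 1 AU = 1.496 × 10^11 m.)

Convert to SI: a = 22.39 AU = 3.34954e+12 m.
Total orbital energy is E = −GMm/(2a); binding energy is E_bind = −E = GMm/(2a).
E_bind = 2.439e+15 · 261.6 / (2 · 3.34954e+12) J ≈ 9.524e+04 J = 95.24 kJ.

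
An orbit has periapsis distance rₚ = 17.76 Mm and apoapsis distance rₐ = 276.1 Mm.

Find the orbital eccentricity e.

Convert to SI: rₚ = 17.76 Mm = 1.776e+07 m; rₐ = 276.1 Mm = 2.761e+08 m.
e = (rₐ − rₚ) / (rₐ + rₚ).
e = (2.761e+08 − 1.776e+07) / (2.761e+08 + 1.776e+07) = 2.5834e+08 / 2.9386e+08 ≈ 0.8791.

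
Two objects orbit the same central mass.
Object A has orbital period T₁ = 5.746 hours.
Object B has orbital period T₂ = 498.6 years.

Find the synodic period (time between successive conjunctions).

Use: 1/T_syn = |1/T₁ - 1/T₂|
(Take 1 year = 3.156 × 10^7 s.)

Convert to SI: T₁ = 5.746 hours = 20685.6 s; T₂ = 498.6 years = 1.57358e+10 s.
T_syn = |T₁ · T₂ / (T₁ − T₂)|.
T_syn = |20685.6 · 1.57358e+10 / (20685.6 − 1.57358e+10)| s ≈ 2.069e+04 s = 5.746 hours.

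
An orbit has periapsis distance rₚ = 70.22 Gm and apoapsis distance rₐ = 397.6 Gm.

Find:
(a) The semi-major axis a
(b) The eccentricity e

Convert to SI: rₚ = 70.22 Gm = 7.022e+10 m; rₐ = 397.6 Gm = 3.976e+11 m.
(a) a = (rₚ + rₐ) / 2 = (7.022e+10 + 3.976e+11) / 2 ≈ 2.339e+11 m = 233.9 Gm.
(b) e = (rₐ − rₚ) / (rₐ + rₚ) = (3.976e+11 − 7.022e+10) / (3.976e+11 + 7.022e+10) ≈ 0.6998.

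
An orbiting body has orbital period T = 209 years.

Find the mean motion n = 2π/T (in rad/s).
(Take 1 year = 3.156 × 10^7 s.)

Convert to SI: T = 209 years = 6.59604e+09 s.
n = 2π / T.
n = 2π / 6.59604e+09 s ≈ 9.526e-10 rad/s.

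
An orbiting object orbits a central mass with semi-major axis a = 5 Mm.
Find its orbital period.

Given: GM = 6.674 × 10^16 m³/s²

Convert to SI: a = 5 Mm = 5e+06 m.
Kepler's third law: T = 2π √(a³ / GM).
Substituting a = 5e+06 m and GM = 6.674e+16 m³/s²:
T = 2π √((5e+06)³ / 6.674e+16) s
T ≈ 271.9 s = 4.532 minutes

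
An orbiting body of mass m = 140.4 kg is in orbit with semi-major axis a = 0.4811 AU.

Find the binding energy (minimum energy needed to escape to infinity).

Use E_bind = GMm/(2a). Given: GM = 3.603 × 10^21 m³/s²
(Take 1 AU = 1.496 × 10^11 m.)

Convert to SI: a = 0.4811 AU = 7.19726e+10 m.
Total orbital energy is E = −GMm/(2a); binding energy is E_bind = −E = GMm/(2a).
E_bind = 3.603e+21 · 140.4 / (2 · 7.19726e+10) J ≈ 3.514e+12 J = 3.514 TJ.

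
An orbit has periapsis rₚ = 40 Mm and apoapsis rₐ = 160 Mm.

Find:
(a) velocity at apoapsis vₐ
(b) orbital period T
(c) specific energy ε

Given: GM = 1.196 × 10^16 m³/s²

Convert to SI: rₚ = 40 Mm = 4e+07 m; rₐ = 160 Mm = 1.6e+08 m.
(a) With a = (rₚ + rₐ)/2 = 1e+08 m, vₐ = √(GM (2/rₐ − 1/a)) = √(1.196e+16 · (2/1.6e+08 − 1/1e+08)) m/s ≈ 5468 m/s
(b) With a = (rₚ + rₐ)/2 = 1e+08 m, T = 2π √(a³/GM) = 2π √((1e+08)³/1.196e+16) s ≈ 5.745e+04 s
(c) With a = (rₚ + rₐ)/2 = 1e+08 m, ε = −GM/(2a) = −1.196e+16/(2 · 1e+08) J/kg ≈ -5.98e+07 J/kg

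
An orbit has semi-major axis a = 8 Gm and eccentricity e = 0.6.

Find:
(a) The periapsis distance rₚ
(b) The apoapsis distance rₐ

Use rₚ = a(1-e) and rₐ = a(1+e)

Convert to SI: a = 8 Gm = 8e+09 m.
(a) rₚ = a(1 − e) = 8e+09 · (1 − 0.6) = 8e+09 · 0.4 ≈ 3.2e+09 m = 3.2 Gm.
(b) rₐ = a(1 + e) = 8e+09 · (1 + 0.6) = 8e+09 · 1.6 ≈ 1.28e+10 m = 12.8 Gm.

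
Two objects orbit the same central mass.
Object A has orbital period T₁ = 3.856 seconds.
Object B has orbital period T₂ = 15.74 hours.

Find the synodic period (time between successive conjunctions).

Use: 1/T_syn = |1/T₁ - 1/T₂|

Convert to SI: T₂ = 15.74 hours = 56664 s.
T_syn = |T₁ · T₂ / (T₁ − T₂)|.
T_syn = |3.856 · 56664 / (3.856 − 56664)| s ≈ 3.856 s = 3.856 seconds.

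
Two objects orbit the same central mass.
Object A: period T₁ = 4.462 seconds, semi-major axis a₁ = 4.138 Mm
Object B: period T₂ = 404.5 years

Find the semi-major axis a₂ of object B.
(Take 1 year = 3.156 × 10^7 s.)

Convert to SI: a₁ = 4.138 Mm = 4.138e+06 m; T₂ = 404.5 years = 1.2766e+10 s.
Kepler's third law: (T₁/T₂)² = (a₁/a₂)³ ⇒ a₂ = a₁ · (T₂/T₁)^(2/3).
T₂/T₁ = 1.2766e+10 / 4.462 = 2.86105e+09.
a₂ = 4.138e+06 · (2.86105e+09)^(2/3) m ≈ 8.34e+12 m = 8.34 Tm.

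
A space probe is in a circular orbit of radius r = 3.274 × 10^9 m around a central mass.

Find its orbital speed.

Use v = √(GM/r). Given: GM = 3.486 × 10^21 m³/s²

For a circular orbit, gravity supplies the centripetal force, so v = √(GM / r).
v = √(3.486e+21 / 3.274e+09) m/s ≈ 1.032e+06 m/s = 1032 km/s.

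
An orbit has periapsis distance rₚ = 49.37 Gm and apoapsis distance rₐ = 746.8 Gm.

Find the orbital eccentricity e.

Convert to SI: rₚ = 49.37 Gm = 4.937e+10 m; rₐ = 746.8 Gm = 7.468e+11 m.
e = (rₐ − rₚ) / (rₐ + rₚ).
e = (7.468e+11 − 4.937e+10) / (7.468e+11 + 4.937e+10) = 6.9743e+11 / 7.9617e+11 ≈ 0.876.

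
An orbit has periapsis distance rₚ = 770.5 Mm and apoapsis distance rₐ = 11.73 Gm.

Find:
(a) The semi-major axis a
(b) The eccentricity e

Convert to SI: rₚ = 770.5 Mm = 7.705e+08 m; rₐ = 11.73 Gm = 1.173e+10 m.
(a) a = (rₚ + rₐ) / 2 = (7.705e+08 + 1.173e+10) / 2 ≈ 6.25e+09 m = 6.25 Gm.
(b) e = (rₐ − rₚ) / (rₐ + rₚ) = (1.173e+10 − 7.705e+08) / (1.173e+10 + 7.705e+08) ≈ 0.8767.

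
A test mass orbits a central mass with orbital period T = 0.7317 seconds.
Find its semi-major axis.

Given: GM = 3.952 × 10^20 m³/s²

Invert Kepler's third law: a = (GM · T² / (4π²))^(1/3).
Substituting T = 0.7317 s and GM = 3.952e+20 m³/s²:
a = (3.952e+20 · (0.7317)² / (4π²))^(1/3) m
a ≈ 1.75e+06 m = 1.75 Mm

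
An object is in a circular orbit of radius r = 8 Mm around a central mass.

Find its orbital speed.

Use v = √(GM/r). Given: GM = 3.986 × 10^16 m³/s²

Convert to SI: r = 8 Mm = 8e+06 m.
For a circular orbit, gravity supplies the centripetal force, so v = √(GM / r).
v = √(3.986e+16 / 8e+06) m/s ≈ 7.059e+04 m/s = 70.59 km/s.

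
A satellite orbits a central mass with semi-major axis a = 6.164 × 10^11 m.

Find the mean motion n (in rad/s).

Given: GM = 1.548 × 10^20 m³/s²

n = √(GM / a³).
n = √(1.548e+20 / (6.164e+11)³) rad/s ≈ 2.571e-08 rad/s.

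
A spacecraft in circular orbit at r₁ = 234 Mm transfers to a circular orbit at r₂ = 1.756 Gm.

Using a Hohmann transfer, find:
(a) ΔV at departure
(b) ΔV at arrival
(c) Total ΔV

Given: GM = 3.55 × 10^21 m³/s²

Convert to SI: r₁ = 234 Mm = 2.34e+08 m; r₂ = 1.756 Gm = 1.756e+09 m.
Transfer semi-major axis: a_t = (r₁ + r₂)/2 = (2.34e+08 + 1.756e+09)/2 = 9.95e+08 m.
Circular speeds: v₁ = √(GM/r₁) = 3.89499e+06 m/s, v₂ = √(GM/r₂) = 1.42184e+06 m/s.
Transfer speeds (vis-viva v² = GM(2/r − 1/a_t)): v₁ᵗ = 5.17436e+06 m/s, v₂ᵗ = 689522 m/s.
(a) ΔV₁ = |v₁ᵗ − v₁| ≈ 1.279e+06 m/s = 1279 km/s.
(b) ΔV₂ = |v₂ − v₂ᵗ| ≈ 7.323e+05 m/s = 732.3 km/s.
(c) ΔV_total = ΔV₁ + ΔV₂ ≈ 2.012e+06 m/s = 2012 km/s.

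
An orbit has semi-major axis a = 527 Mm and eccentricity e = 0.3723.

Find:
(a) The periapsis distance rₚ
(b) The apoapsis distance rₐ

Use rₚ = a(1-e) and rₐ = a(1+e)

Convert to SI: a = 527 Mm = 5.27e+08 m.
(a) rₚ = a(1 − e) = 5.27e+08 · (1 − 0.3723) = 5.27e+08 · 0.6277 ≈ 3.308e+08 m = 330.8 Mm.
(b) rₐ = a(1 + e) = 5.27e+08 · (1 + 0.3723) = 5.27e+08 · 1.3723 ≈ 7.232e+08 m = 723.2 Mm.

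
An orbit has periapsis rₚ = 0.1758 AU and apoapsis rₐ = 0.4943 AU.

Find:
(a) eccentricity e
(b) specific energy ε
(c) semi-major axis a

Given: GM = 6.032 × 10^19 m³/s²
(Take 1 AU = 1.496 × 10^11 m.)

Convert to SI: rₚ = 0.1758 AU = 2.62997e+10 m; rₐ = 0.4943 AU = 7.39473e+10 m.
(a) e = (rₐ − rₚ)/(rₐ + rₚ) = (7.39473e+10 − 2.62997e+10)/(7.39473e+10 + 2.62997e+10) ≈ 0.4753
(b) With a = (rₚ + rₐ)/2 = 5.01235e+10 m, ε = −GM/(2a) = −6.032e+19/(2 · 5.01235e+10) J/kg ≈ -6.017e+08 J/kg
(c) a = (rₚ + rₐ)/2 = (2.62997e+10 + 7.39473e+10)/2 ≈ 5.012e+10 m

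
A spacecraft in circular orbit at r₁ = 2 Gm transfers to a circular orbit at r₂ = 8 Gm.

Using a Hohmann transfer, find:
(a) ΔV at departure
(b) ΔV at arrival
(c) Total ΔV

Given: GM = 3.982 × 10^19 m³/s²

Convert to SI: r₁ = 2 Gm = 2e+09 m; r₂ = 8 Gm = 8e+09 m.
Transfer semi-major axis: a_t = (r₁ + r₂)/2 = (2e+09 + 8e+09)/2 = 5e+09 m.
Circular speeds: v₁ = √(GM/r₁) = 141103 m/s, v₂ = √(GM/r₂) = 70551.4 m/s.
Transfer speeds (vis-viva v² = GM(2/r − 1/a_t)): v₁ᵗ = 178482 m/s, v₂ᵗ = 44620.6 m/s.
(a) ΔV₁ = |v₁ᵗ − v₁| ≈ 3.738e+04 m/s = 37.38 km/s.
(b) ΔV₂ = |v₂ − v₂ᵗ| ≈ 2.593e+04 m/s = 25.93 km/s.
(c) ΔV_total = ΔV₁ + ΔV₂ ≈ 6.331e+04 m/s = 63.31 km/s.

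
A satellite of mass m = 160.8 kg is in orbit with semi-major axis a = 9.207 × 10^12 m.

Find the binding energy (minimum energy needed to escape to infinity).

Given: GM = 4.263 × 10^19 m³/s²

Total orbital energy is E = −GMm/(2a); binding energy is E_bind = −E = GMm/(2a).
E_bind = 4.263e+19 · 160.8 / (2 · 9.207e+12) J ≈ 3.723e+08 J = 372.3 MJ.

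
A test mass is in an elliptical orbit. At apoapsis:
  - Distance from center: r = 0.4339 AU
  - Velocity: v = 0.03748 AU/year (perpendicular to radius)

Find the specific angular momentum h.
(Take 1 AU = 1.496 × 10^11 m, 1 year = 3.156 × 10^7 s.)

Convert to SI: r = 0.4339 AU = 6.49114e+10 m; v = 0.03748 AU/year = 177.662 m/s.
With v perpendicular to r, h = r · v.
h = 6.49114e+10 · 177.662 m²/s ≈ 1.153e+13 m²/s.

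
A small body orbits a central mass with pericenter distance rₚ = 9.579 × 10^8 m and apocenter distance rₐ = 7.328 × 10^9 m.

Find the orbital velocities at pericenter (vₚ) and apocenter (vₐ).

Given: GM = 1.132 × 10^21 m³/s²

Use the vis-viva equation v² = GM(2/r − 1/a) with a = (rₚ + rₐ)/2 = (9.579e+08 + 7.328e+09)/2 = 4.14295e+09 m.
vₚ = √(GM · (2/rₚ − 1/a)) = √(1.132e+21 · (2/9.579e+08 − 1/4.14295e+09)) m/s ≈ 1.446e+06 m/s = 1446 km/s.
vₐ = √(GM · (2/rₐ − 1/a)) = √(1.132e+21 · (2/7.328e+09 − 1/4.14295e+09)) m/s ≈ 1.89e+05 m/s = 189 km/s.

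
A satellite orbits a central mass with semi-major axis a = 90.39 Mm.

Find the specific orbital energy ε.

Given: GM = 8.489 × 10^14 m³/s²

Convert to SI: a = 90.39 Mm = 9.039e+07 m.
ε = −GM / (2a).
ε = −8.489e+14 / (2 · 9.039e+07) J/kg ≈ -4.696e+06 J/kg = -4.696 MJ/kg.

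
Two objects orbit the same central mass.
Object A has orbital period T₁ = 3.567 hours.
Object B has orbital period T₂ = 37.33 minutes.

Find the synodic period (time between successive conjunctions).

Convert to SI: T₁ = 3.567 hours = 12841.2 s; T₂ = 37.33 minutes = 2239.8 s.
T_syn = |T₁ · T₂ / (T₁ − T₂)|.
T_syn = |12841.2 · 2239.8 / (12841.2 − 2239.8)| s ≈ 2713 s = 45.22 minutes.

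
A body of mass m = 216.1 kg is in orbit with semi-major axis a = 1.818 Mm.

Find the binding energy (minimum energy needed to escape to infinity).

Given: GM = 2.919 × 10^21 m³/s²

Convert to SI: a = 1.818 Mm = 1.818e+06 m.
Total orbital energy is E = −GMm/(2a); binding energy is E_bind = −E = GMm/(2a).
E_bind = 2.919e+21 · 216.1 / (2 · 1.818e+06) J ≈ 1.735e+17 J = 173.5 PJ.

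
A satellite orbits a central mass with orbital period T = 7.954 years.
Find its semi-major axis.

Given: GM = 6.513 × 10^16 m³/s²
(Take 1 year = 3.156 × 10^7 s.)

Convert to SI: T = 7.954 years = 2.51028e+08 s.
Invert Kepler's third law: a = (GM · T² / (4π²))^(1/3).
Substituting T = 2.51028e+08 s and GM = 6.513e+16 m³/s²:
a = (6.513e+16 · (2.51028e+08)² / (4π²))^(1/3) m
a ≈ 4.702e+10 m = 47.02 Gm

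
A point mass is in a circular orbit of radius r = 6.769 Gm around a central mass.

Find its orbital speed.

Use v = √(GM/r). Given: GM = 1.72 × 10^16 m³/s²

Convert to SI: r = 6.769 Gm = 6.769e+09 m.
For a circular orbit, gravity supplies the centripetal force, so v = √(GM / r).
v = √(1.72e+16 / 6.769e+09) m/s ≈ 1594 m/s = 1.594 km/s.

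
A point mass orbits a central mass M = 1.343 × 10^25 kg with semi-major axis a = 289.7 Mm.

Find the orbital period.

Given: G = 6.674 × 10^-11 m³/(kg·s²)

Convert to SI: a = 289.7 Mm = 2.897e+08 m.
GM = G · M = 6.674e-11 · 1.343e+25 = 8.96318e+14 m³/s².
Kepler's third law: T = 2π √(a³ / GM).
Substituting a = 2.897e+08 m and GM = 8.96318e+14 m³/s²:
T = 2π √((2.897e+08)³ / 8.96318e+14) s
T ≈ 1.035e+06 s = 11.98 days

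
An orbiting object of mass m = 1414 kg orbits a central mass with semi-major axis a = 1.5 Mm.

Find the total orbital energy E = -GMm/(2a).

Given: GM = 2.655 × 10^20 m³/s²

Convert to SI: a = 1.5 Mm = 1.5e+06 m.
E = −GMm / (2a).
E = −2.655e+20 · 1414 / (2 · 1.5e+06) J ≈ -1.251e+17 J = -125.1 PJ.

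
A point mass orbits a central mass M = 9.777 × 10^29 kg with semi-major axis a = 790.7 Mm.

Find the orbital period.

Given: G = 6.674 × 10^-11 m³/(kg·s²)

Convert to SI: a = 790.7 Mm = 7.907e+08 m.
GM = G · M = 6.674e-11 · 9.777e+29 = 6.52517e+19 m³/s².
Kepler's third law: T = 2π √(a³ / GM).
Substituting a = 7.907e+08 m and GM = 6.52517e+19 m³/s²:
T = 2π √((7.907e+08)³ / 6.52517e+19) s
T ≈ 1.729e+04 s = 4.804 hours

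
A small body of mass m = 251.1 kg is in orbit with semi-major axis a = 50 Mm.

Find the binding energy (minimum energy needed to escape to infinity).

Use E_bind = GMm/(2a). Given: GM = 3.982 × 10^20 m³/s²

Convert to SI: a = 50 Mm = 5e+07 m.
Total orbital energy is E = −GMm/(2a); binding energy is E_bind = −E = GMm/(2a).
E_bind = 3.982e+20 · 251.1 / (2 · 5e+07) J ≈ 9.999e+14 J = 999.9 TJ.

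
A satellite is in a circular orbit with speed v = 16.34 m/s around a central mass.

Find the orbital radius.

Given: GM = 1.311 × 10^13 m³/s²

For a circular orbit, v² = GM / r, so r = GM / v².
r = 1.311e+13 / (16.34)² m ≈ 4.91e+10 m = 4.91 × 10^10 m.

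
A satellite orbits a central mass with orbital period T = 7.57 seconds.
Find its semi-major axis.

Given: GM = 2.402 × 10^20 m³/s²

Invert Kepler's third law: a = (GM · T² / (4π²))^(1/3).
Substituting T = 7.57 s and GM = 2.402e+20 m³/s²:
a = (2.402e+20 · (7.57)² / (4π²))^(1/3) m
a ≈ 7.038e+06 m = 7.038 Mm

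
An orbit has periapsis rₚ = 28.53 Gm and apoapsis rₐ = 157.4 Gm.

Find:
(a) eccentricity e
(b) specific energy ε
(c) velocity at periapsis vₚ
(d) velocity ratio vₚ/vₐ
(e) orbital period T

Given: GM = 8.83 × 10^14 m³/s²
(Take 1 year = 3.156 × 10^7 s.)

Convert to SI: rₚ = 28.53 Gm = 2.853e+10 m; rₐ = 157.4 Gm = 1.574e+11 m.
(a) e = (rₐ − rₚ)/(rₐ + rₚ) = (1.574e+11 − 2.853e+10)/(1.574e+11 + 2.853e+10) ≈ 0.6931
(b) With a = (rₚ + rₐ)/2 = 9.2965e+10 m, ε = −GM/(2a) = −8.83e+14/(2 · 9.2965e+10) J/kg ≈ -4749 J/kg
(c) With a = (rₚ + rₐ)/2 = 9.2965e+10 m, vₚ = √(GM (2/rₚ − 1/a)) = √(8.83e+14 · (2/2.853e+10 − 1/9.2965e+10)) m/s ≈ 228.9 m/s
(d) Conservation of angular momentum (rₚvₚ = rₐvₐ) gives vₚ/vₐ = rₐ/rₚ = 1.574e+11/2.853e+10 ≈ 5.517
(e) With a = (rₚ + rₐ)/2 = 9.2965e+10 m, T = 2π √(a³/GM) = 2π √((9.2965e+10)³/8.83e+14) s ≈ 5.993e+09 s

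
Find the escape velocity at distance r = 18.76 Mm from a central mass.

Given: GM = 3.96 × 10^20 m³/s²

Convert to SI: r = 18.76 Mm = 1.876e+07 m.
Escape velocity comes from setting total energy to zero: ½v² − GM/r = 0 ⇒ v_esc = √(2GM / r).
v_esc = √(2 · 3.96e+20 / 1.876e+07) m/s ≈ 6.497e+06 m/s = 6497 km/s.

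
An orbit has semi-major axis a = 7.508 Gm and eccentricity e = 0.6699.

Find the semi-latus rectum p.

Convert to SI: a = 7.508 Gm = 7.508e+09 m.
p = a (1 − e²).
p = 7.508e+09 · (1 − (0.6699)²) = 7.508e+09 · 0.551234 ≈ 4.139e+09 m = 4.139 Gm.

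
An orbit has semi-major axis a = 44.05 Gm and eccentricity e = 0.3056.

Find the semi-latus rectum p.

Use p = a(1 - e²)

Convert to SI: a = 44.05 Gm = 4.405e+10 m.
p = a (1 − e²).
p = 4.405e+10 · (1 − (0.3056)²) = 4.405e+10 · 0.906609 ≈ 3.994e+10 m = 39.94 Gm.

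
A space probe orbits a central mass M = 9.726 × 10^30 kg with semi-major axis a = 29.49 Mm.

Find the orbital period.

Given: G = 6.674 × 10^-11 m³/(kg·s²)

Convert to SI: a = 29.49 Mm = 2.949e+07 m.
GM = G · M = 6.674e-11 · 9.726e+30 = 6.49113e+20 m³/s².
Kepler's third law: T = 2π √(a³ / GM).
Substituting a = 2.949e+07 m and GM = 6.49113e+20 m³/s²:
T = 2π √((2.949e+07)³ / 6.49113e+20) s
T ≈ 39.49 s = 39.49 seconds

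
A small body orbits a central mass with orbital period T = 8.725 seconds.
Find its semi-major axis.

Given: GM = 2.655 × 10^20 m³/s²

Invert Kepler's third law: a = (GM · T² / (4π²))^(1/3).
Substituting T = 8.725 s and GM = 2.655e+20 m³/s²:
a = (2.655e+20 · (8.725)² / (4π²))^(1/3) m
a ≈ 8e+06 m = 8 Mm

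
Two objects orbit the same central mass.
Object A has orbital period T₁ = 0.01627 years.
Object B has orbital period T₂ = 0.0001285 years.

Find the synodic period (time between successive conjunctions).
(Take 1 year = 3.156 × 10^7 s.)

Convert to SI: T₁ = 0.01627 years = 513481 s; T₂ = 0.0001285 years = 4055.46 s.
T_syn = |T₁ · T₂ / (T₁ − T₂)|.
T_syn = |513481 · 4055.46 / (513481 − 4055.46)| s ≈ 4088 s = 0.0001295 years.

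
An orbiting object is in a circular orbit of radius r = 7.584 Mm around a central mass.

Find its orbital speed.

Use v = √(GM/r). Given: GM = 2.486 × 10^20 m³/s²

Convert to SI: r = 7.584 Mm = 7.584e+06 m.
For a circular orbit, gravity supplies the centripetal force, so v = √(GM / r).
v = √(2.486e+20 / 7.584e+06) m/s ≈ 5.725e+06 m/s = 5725 km/s.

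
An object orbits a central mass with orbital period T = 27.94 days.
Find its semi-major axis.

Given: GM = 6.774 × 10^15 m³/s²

Convert to SI: T = 27.94 days = 2.41402e+06 s.
Invert Kepler's third law: a = (GM · T² / (4π²))^(1/3).
Substituting T = 2.41402e+06 s and GM = 6.774e+15 m³/s²:
a = (6.774e+15 · (2.41402e+06)² / (4π²))^(1/3) m
a ≈ 1e+09 m = 1000 Mm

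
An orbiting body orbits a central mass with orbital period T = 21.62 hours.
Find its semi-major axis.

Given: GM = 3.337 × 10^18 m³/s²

Convert to SI: T = 21.62 hours = 77832 s.
Invert Kepler's third law: a = (GM · T² / (4π²))^(1/3).
Substituting T = 77832 s and GM = 3.337e+18 m³/s²:
a = (3.337e+18 · (77832)² / (4π²))^(1/3) m
a ≈ 8e+08 m = 800 Mm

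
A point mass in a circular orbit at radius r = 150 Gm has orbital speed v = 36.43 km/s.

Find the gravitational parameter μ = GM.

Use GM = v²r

Convert to SI: r = 150 Gm = 1.5e+11 m; v = 36.43 km/s = 36430 m/s.
For a circular orbit v² = GM/r, so GM = v² · r.
GM = (36430)² · 1.5e+11 m³/s² ≈ 1.991e+20 m³/s² = 1.991 × 10^20 m³/s².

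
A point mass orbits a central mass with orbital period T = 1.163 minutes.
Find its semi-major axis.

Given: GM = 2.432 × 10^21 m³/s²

Convert to SI: T = 1.163 minutes = 69.78 s.
Invert Kepler's third law: a = (GM · T² / (4π²))^(1/3).
Substituting T = 69.78 s and GM = 2.432e+21 m³/s²:
a = (2.432e+21 · (69.78)² / (4π²))^(1/3) m
a ≈ 6.694e+07 m = 66.94 Mm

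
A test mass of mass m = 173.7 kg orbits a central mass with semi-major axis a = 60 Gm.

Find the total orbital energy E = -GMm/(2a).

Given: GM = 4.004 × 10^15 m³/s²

Convert to SI: a = 60 Gm = 6e+10 m.
E = −GMm / (2a).
E = −4.004e+15 · 173.7 / (2 · 6e+10) J ≈ -5.796e+06 J = -5.796 MJ.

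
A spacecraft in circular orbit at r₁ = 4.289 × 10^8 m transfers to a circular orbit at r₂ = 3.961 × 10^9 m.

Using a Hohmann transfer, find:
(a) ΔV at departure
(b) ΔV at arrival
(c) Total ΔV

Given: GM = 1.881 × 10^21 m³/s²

Transfer semi-major axis: a_t = (r₁ + r₂)/2 = (4.289e+08 + 3.961e+09)/2 = 2.19495e+09 m.
Circular speeds: v₁ = √(GM/r₁) = 2.09419e+06 m/s, v₂ = √(GM/r₂) = 689115 m/s.
Transfer speeds (vis-viva v² = GM(2/r − 1/a_t)): v₁ᵗ = 2.81324e+06 m/s, v₂ᵗ = 304619 m/s.
(a) ΔV₁ = |v₁ᵗ − v₁| ≈ 7.19e+05 m/s = 719 km/s.
(b) ΔV₂ = |v₂ − v₂ᵗ| ≈ 3.845e+05 m/s = 384.5 km/s.
(c) ΔV_total = ΔV₁ + ΔV₂ ≈ 1.104e+06 m/s = 1104 km/s.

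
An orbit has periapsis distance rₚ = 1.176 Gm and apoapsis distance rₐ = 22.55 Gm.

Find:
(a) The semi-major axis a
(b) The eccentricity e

Convert to SI: rₚ = 1.176 Gm = 1.176e+09 m; rₐ = 22.55 Gm = 2.255e+10 m.
(a) a = (rₚ + rₐ) / 2 = (1.176e+09 + 2.255e+10) / 2 ≈ 1.186e+10 m = 11.86 Gm.
(b) e = (rₐ − rₚ) / (rₐ + rₚ) = (2.255e+10 − 1.176e+09) / (2.255e+10 + 1.176e+09) ≈ 0.9009.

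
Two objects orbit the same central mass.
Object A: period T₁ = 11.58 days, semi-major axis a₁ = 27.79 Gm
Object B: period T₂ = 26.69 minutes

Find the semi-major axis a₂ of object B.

Convert to SI: T₁ = 11.58 days = 1.00051e+06 s; a₁ = 27.79 Gm = 2.779e+10 m; T₂ = 26.69 minutes = 1601.4 s.
Kepler's third law: (T₁/T₂)² = (a₁/a₂)³ ⇒ a₂ = a₁ · (T₂/T₁)^(2/3).
T₂/T₁ = 1601.4 / 1.00051e+06 = 0.00160058.
a₂ = 2.779e+10 · (0.00160058)^(2/3) m ≈ 3.803e+08 m = 380.3 Mm.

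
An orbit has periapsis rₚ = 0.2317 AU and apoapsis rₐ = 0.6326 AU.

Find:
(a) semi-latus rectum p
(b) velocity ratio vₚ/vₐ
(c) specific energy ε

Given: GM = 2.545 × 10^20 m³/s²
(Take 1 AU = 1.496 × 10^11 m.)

Convert to SI: rₚ = 0.2317 AU = 3.46623e+10 m; rₐ = 0.6326 AU = 9.4637e+10 m.
(a) From a = (rₚ + rₐ)/2 = 6.46496e+10 m and e = (rₐ − rₚ)/(rₐ + rₚ) = 0.463844, p = a(1 − e²) = 6.46496e+10 · (1 − (0.463844)²) ≈ 5.074e+10 m
(b) Conservation of angular momentum (rₚvₚ = rₐvₐ) gives vₚ/vₐ = rₐ/rₚ = 9.4637e+10/3.46623e+10 ≈ 2.73
(c) With a = (rₚ + rₐ)/2 = 6.46496e+10 m, ε = −GM/(2a) = −2.545e+20/(2 · 6.46496e+10) J/kg ≈ -1.968e+09 J/kg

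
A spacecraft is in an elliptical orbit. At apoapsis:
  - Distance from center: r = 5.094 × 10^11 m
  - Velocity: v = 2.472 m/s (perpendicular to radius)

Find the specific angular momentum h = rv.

With v perpendicular to r, h = r · v.
h = 5.094e+11 · 2.472 m²/s ≈ 1.259e+12 m²/s.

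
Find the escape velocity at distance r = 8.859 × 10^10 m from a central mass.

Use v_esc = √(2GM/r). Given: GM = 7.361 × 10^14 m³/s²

Escape velocity comes from setting total energy to zero: ½v² − GM/r = 0 ⇒ v_esc = √(2GM / r).
v_esc = √(2 · 7.361e+14 / 8.859e+10) m/s ≈ 128.9 m/s = 128.9 m/s.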